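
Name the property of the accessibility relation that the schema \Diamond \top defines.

This is a form of the D axiom.
It corresponds to seriality: \forall x \exists y Rxy.

seriality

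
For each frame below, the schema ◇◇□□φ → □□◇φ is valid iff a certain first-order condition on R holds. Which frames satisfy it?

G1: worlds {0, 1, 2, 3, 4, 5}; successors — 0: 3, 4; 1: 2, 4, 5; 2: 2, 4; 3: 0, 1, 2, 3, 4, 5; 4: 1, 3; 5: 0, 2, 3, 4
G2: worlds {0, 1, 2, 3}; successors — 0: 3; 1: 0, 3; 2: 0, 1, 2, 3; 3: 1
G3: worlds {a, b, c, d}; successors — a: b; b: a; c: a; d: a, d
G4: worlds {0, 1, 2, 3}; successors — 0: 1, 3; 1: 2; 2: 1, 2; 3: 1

G1, G4

The schema corresponds to a generalized confluence (Geach) condition: ∀x ∀y ∀z ((xR²y ∧ xR²z) → ∃w (yR²w ∧ zRw)).
G1: condition met.
G2: fails — 1R²3, 1R²3 but no w with 3R²w and 3Rw.
G3: fails — aR²a, aR²a but no w with aR²w and aRw.
G4: condition met.
Valid on: G1, G4.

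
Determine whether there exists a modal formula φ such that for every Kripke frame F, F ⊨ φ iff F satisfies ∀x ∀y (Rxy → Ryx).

Definable; r → □◇r defines it

This is a Sahlqvist condition; the B axiom r → □◇r defines it.
Suppose r→□◇r is valid. Take Rxy and set V(r)={x}. Then r at x, so □◇r at x, so ◇r at y, so some z with Ryz has r; z=x, i.e. Ryx.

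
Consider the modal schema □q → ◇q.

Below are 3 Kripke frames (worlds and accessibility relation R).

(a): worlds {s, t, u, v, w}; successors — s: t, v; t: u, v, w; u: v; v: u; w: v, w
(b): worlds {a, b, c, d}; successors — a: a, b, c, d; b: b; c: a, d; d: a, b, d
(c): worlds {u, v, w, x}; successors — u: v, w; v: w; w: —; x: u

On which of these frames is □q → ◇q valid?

(a), (b)

Frame correspondent (Sahlqvist): ∀x ∃y Rxy — i.e. seriality.
(a): condition met.
(b): condition met.
(c): fails — world w has no successor.
Valid on: (a), (b).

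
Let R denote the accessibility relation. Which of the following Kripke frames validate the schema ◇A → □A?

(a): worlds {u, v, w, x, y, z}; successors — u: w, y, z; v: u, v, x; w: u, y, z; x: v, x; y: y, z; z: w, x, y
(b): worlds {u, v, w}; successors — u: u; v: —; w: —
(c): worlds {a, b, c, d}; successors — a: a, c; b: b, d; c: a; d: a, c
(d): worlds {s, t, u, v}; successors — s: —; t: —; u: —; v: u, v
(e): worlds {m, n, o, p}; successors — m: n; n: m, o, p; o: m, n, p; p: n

(b)

This is the axiom for partial functionality; its first-order frame correspondent is ∀x ∀y ∀z (Rxy ∧ Rxz → y = z).
(a): fails — u sees both w and y.
(b): holds.
(c): fails — a sees both a and c.
(d): fails — v sees both u and v.
(e): fails — n sees both m and o.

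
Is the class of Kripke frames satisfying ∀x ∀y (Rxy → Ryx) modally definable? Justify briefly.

The condition is symmetry. A defining modal formula is p → □◇p.
Suppose p→□◇p is valid. Take Rxy and set V(p)={x}. Then p at x, so □◇p at x, so ◇p at y, so some z with Ryz has p; z=x, i.e. Ryx.

Yes — defined by p → □◇p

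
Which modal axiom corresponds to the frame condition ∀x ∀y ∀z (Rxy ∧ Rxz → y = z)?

A defining formula is ◇r → □r (the CD axiom).
Suppose ◇r→□r is valid. Take Rxy, Rxz and set V(r)={y}. Then ◇r at x, so □r at x, so r at z, i.e. z=y.

◇r → □r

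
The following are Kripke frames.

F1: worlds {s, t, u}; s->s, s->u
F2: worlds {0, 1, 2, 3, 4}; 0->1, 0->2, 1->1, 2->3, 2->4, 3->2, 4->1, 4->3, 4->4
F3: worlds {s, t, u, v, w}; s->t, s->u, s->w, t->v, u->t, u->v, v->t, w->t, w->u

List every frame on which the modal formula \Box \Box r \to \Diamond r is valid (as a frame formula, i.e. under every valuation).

none

Frame correspondent (Sahlqvist): \forall x \exists w (x R^2 w \wedge xRw) — i.e. a generalized confluence (Geach) condition.
F1: fails — at t but no w with tR²w and tRw.
F2: fails — at 3 but no w with 3R²w and 3Rw.
F3: fails — at t but no w* with tR²w* and tRw*.
Valid on no frame.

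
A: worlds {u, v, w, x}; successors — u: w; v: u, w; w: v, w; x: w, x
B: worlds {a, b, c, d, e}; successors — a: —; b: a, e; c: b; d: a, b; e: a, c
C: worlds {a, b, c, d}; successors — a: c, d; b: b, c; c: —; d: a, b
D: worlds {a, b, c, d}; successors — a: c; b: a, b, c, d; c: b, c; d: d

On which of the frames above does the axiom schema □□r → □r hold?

The schema corresponds to density: ∀x ∀y (Rxy → ∃z (Rxz ∧ Rzy)).
A: fails — Rvu but no z with Rvz and Rzu.
B: fails — Rea but no z with Rez and Rza.
C: fails — Rac but no z with Raz and Rzc.
D: ✓.
Valid on: D.

D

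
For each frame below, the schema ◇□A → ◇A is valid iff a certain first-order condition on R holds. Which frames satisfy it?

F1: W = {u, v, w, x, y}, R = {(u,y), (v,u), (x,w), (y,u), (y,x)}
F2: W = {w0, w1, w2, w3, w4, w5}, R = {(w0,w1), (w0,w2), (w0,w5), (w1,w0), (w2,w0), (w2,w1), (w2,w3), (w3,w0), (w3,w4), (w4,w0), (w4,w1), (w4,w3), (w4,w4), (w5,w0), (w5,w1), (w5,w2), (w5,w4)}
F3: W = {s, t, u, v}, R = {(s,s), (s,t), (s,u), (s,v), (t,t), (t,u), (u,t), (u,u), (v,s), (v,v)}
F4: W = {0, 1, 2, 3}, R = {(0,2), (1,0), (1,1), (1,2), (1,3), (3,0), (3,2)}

F3

Frame correspondent (Sahlqvist): ∀x ∀y (xRy → ∃w (yRw ∧ xRw)) — i.e. a generalized confluence (Geach) condition.
F1: fails — uRy but no t with yRt and uRt.
F2: fails — w0Rw1 but no w with w1Rw and w0Rw.
F3: ✓.
F4: fails — 0R2 but no w with 2Rw and 0Rw.
Valid on: F3.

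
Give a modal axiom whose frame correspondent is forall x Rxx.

A defining formula is □s → s (the T axiom).
Suppose □s→s is valid. At any x set V(s)={w : Rxw}. Then □s holds at x, so s holds at x, i.e. Rxx.

□s → s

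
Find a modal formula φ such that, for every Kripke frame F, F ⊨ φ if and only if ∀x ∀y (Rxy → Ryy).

□(□s → s)

A defining formula is □(□s → s) (the T□ axiom).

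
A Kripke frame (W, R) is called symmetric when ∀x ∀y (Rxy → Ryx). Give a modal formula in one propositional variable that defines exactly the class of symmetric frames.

This is symmetry; the standard corresponding axiom is B: ψ → □◇ψ.
Suppose ψ→□◇ψ is valid. Take Rxy and set V(ψ)={x}. Then ψ at x, so □◇ψ at x, so ◇ψ at y, so some z with Ryz has ψ; z=x, i.e. Ryx.

ψ → □◇ψ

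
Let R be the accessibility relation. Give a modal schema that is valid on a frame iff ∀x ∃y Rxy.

□q → ◇q

The condition is seriality. The D schema □q → ◇q defines it.
Suppose □q→◇q is valid. At any x set V(q)=W. Then □q at x, so ◇q at x, so x has a successor.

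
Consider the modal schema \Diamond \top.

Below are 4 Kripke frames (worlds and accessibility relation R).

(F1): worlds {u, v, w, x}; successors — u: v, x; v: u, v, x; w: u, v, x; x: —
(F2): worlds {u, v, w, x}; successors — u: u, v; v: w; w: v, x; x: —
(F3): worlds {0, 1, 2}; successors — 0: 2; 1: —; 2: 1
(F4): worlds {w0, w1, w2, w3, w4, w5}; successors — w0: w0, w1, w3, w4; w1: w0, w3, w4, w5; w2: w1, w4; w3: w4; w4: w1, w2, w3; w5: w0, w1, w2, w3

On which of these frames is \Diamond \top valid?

Frame correspondent (Sahlqvist): \forall x \exists y Rxy — i.e. seriality.
(F1): fails — world x has no successor.
(F2): fails — world x has no successor.
(F3): fails — world 1 has no successor.
(F4): satisfies the condition.

(F4)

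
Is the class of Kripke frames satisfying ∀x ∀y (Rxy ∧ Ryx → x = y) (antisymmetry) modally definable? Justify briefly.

No

Any modally definable frame class is closed under surjective bounded morphisms.
The 6-cycle (worlds a,b,c,d,e,f with a→b→c→d→e→f→a) is antisymmetric. Sending even-indexed worlds to s and odd-indexed worlds to t is a surjective bounded morphism onto the two-world frame with s↔t, which is not antisymmetric.
So no modal formula (or set of formulas) defines exactly the antisymmetric frames.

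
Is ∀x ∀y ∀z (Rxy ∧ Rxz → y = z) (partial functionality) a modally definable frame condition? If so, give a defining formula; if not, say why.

Yes — defined by ◇p → □p

The condition is partial functionality. A defining modal formula is ◇p → □p.
Suppose ◇p→□p is valid. Take Rxy, Rxz and set V(p)={y}. Then ◇p at x, so □p at x, so p at z, i.e. z=y.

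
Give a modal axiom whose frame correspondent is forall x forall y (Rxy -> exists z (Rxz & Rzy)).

□□ψ → □ψ

A defining formula is □□ψ → □ψ (the C4 axiom).
Suppose □□ψ→□ψ is valid. Take Rxy and set V(ψ)={w : xR²w}. Then □□ψ at x, so □ψ at x, so ψ at y, i.e. ∃z(Rxz∧Rzy).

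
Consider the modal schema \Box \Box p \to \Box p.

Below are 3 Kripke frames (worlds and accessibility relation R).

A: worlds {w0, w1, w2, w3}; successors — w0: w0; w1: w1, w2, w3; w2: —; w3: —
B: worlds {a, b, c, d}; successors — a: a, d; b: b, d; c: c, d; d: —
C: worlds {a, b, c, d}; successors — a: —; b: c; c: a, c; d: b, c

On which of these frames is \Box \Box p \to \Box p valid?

A, B

Frame correspondent (Sahlqvist): \forall x \forall y (Rxy \to \exists z (Rxz \wedge Rzy)) — i.e. density.
A: holds.
B: holds.
C: fails — Rdb but no z with Rdz and Rzb.
Valid on: A, B.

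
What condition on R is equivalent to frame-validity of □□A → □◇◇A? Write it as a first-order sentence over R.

∀x ∀z (xRz → ∃w (xR²w ∧ zR²w))

This is a Sahlqvist (Geach-type) schema ◇^0□^2A → □^1◇^2A.
First-order correspondent: ∀x ∀z (xRz → ∃w (xR²w ∧ zR²w)).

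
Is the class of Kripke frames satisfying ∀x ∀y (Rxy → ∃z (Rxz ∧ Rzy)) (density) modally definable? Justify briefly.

The condition is density. A defining modal formula is □□q → □q.

Definable; □□q → □q defines it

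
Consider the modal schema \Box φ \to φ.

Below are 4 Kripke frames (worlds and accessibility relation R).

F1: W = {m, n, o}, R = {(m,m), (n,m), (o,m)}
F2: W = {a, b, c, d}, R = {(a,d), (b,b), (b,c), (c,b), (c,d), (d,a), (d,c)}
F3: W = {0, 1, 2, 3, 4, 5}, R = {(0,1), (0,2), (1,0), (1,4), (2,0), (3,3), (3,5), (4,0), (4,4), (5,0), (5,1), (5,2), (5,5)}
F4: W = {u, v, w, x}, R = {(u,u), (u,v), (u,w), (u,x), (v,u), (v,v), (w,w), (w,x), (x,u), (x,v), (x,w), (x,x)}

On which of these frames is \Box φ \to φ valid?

This is the axiom for reflexivity; its first-order frame correspondent is \forall x Rxx.
F1: fails — world n does not see itself.
F2: fails — world a does not see itself.
F3: fails — world 0 does not see itself.
F4: satisfies the condition.
Valid on: F4.

F4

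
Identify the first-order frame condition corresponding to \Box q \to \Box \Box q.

Suppose □q→□□q is valid. Take Rxy, Ryz and set V(q)={w : Rxw}. Then □q at x, so □□q at x, so □q at y, so q at z, i.e. Rxz.

transitivity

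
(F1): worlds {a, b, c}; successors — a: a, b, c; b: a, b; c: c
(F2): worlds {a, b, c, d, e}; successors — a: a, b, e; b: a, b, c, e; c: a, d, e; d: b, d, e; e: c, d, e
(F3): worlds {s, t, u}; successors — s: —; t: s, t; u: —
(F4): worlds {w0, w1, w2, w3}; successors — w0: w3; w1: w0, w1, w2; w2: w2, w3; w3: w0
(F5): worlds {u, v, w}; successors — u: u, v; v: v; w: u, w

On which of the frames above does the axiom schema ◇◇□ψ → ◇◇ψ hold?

(F1), (F2), (F5)

Frame correspondent (Sahlqvist): ∀x ∀y (xR²y → ∃w (yRw ∧ xR²w)) — i.e. a generalized confluence (Geach) condition.
(F1): holds.
(F2): holds.
(F3): fails — tR²s but no w with sRw and tR²w.
(F4): fails — w0R²w0 but no w with w0Rw and w0R²w.
(F5): holds.
Valid on: (F1), (F2), (F5).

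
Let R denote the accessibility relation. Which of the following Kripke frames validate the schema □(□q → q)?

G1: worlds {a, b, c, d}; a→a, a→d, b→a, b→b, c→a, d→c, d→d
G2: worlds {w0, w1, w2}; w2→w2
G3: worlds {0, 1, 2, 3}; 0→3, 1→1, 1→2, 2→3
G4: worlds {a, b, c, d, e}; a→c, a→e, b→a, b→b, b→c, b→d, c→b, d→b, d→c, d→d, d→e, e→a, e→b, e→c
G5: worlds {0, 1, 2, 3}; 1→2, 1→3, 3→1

Frame correspondent (Sahlqvist): ∀x ∀y (Rxy → Ryy) — i.e. shift-reflexivity.
G1: fails — Rdc but not Rcc.
G2: satisfies the condition.
G3: fails — R12 but not R22.
G4: fails — Rbc but not Rcc.
G5: fails — R12 but not R22.

G2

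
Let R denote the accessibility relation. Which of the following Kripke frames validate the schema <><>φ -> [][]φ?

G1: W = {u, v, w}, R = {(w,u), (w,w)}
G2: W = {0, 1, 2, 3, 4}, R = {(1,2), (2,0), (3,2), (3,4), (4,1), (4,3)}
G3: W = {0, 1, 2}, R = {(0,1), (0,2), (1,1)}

G3

This is the axiom for a generalized confluence (Geach) condition; its first-order frame correspondent is forall x forall y forall z ((x R^2 y & x R^2 z) -> exists w (y = w & z = w)).
G1: fails — wR²u, wR²w but u ≠ w.
G2: fails — 3R²0, 3R²1 but 0 ≠ 1.
G3: holds.
Valid on: G3.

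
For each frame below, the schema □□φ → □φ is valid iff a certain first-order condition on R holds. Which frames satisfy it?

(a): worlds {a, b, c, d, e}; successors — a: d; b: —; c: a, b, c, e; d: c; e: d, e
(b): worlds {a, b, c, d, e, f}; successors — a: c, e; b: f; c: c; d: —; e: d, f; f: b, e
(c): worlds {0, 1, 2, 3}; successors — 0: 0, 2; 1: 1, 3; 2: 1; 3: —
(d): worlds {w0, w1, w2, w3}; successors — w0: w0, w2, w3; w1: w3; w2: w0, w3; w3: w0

The schema corresponds to density: ∀x ∀y (Rxy → ∃z (Rxz ∧ Rzy)).
(a): fails — Rad but no z with Raz and Rzd.
(b): fails — Rbf but no z with Rbz and Rzf.
(c): holds.
(d): fails — Rw1w3 but no z with Rw1z and Rzw3.
Valid on: (c).

(c)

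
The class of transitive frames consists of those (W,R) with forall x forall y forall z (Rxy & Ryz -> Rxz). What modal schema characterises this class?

□q → □□q

This is transitivity; the standard corresponding axiom is 4: □q → □□q.
Suppose □q→□□q is valid. Take Rxy, Ryz and set V(q)={w : Rxw}. Then □q at x, so □□q at x, so □q at y, so q at z, i.e. Rxz.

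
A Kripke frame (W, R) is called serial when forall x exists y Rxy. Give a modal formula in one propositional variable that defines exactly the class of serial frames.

□p → ◇p

This is seriality; the standard corresponding axiom is D: □p → ◇p.
Suppose □p→◇p is valid. At any x set V(p)=W. Then □p at x, so ◇p at x, so x has a successor.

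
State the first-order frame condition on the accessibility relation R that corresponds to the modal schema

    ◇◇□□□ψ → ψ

∀x ∀y (xR²y → ∃w (yR³w ∧ x = w))

This is a Sahlqvist (Geach-type) schema ◇^2□^3ψ → □^0◇^0ψ.
First-order correspondent: ∀x ∀y (xR²y → ∃w (yR³w ∧ x = w)).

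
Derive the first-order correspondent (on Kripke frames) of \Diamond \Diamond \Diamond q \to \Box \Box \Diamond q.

\forall x \forall y \forall z ((x R^3 y \wedge x R^2 z) \to \exists w (y = w \wedge zRw))

This is a Sahlqvist (Geach-type) schema ◇^3□^0q → □^2◇^1q.
Minimal-valuation argument: fix x; take any y with xR^3y and any z with xR^2z. Set V(q) to the set of worlds R-reachable from y in exactly 0 steps. Then □^0q holds at y, so the antecedent holds at x; validity forces ◇^1q at z, giving a w with zR^1w and yR^0w.
First-order correspondent: \forall x \forall y \forall z ((x R^3 y \wedge x R^2 z) \to \exists w (y = w \wedge zRw)).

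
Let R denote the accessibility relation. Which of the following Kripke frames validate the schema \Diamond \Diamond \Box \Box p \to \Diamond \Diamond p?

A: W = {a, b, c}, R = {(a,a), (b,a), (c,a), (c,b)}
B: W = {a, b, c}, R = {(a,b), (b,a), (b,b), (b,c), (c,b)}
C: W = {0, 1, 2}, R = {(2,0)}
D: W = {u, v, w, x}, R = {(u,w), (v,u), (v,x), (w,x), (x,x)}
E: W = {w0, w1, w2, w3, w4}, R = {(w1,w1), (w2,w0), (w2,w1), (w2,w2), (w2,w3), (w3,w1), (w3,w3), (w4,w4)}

A, B, C, D

Frame correspondent (Sahlqvist): \forall x \forall y (x R^2 y \to \exists w (y R^2 w \wedge x R^2 w)) — i.e. a generalized confluence (Geach) condition.
A: holds.
B: holds.
C: holds.
D: holds.
E: fails — w2R²w0 but no w with w0R²w and w2R²w.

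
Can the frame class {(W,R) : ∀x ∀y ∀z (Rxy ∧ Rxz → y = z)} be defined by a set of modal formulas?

Definable; ◇q → □q defines it

This is a Sahlqvist condition; the CD axiom ◇q → □q defines it.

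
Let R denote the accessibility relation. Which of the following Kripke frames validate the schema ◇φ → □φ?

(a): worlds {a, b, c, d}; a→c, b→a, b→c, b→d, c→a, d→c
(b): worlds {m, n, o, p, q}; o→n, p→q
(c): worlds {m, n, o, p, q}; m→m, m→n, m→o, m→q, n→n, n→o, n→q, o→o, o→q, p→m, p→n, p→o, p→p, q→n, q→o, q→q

(b)

The schema corresponds to partial functionality: ∀x ∀y ∀z (Rxy ∧ Rxz → y = z).
(a): fails — b sees both a and c.
(b): condition met.
(c): fails — m sees both m and n.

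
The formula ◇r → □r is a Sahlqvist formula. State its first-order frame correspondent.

partial functionality: ∀x ∀y ∀z (Rxy ∧ Rxz → y = z)

Suppose ◇r→□r is valid. Take Rxy, Rxz and set V(r)={y}. Then ◇r at x, so □r at x, so r at z, i.e. z=y.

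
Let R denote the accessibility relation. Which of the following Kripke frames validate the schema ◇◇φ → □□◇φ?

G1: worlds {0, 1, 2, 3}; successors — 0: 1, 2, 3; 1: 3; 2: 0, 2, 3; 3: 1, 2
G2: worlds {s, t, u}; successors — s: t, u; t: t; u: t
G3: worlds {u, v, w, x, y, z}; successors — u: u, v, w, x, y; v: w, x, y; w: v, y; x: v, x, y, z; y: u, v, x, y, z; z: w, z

G2

Frame correspondent (Sahlqvist): ∀x ∀y ∀z ((xR²y ∧ xR²z) → ∃w (y = w ∧ zRw)) — i.e. a generalized confluence (Geach) condition.
G1: fails — 0R²0, 0R²0 but no w with 0=w and 0Rw.
G2: satisfies the condition.
G3: fails — uR²u, uR²v but no t with u=t and vRt.
Valid on: G2.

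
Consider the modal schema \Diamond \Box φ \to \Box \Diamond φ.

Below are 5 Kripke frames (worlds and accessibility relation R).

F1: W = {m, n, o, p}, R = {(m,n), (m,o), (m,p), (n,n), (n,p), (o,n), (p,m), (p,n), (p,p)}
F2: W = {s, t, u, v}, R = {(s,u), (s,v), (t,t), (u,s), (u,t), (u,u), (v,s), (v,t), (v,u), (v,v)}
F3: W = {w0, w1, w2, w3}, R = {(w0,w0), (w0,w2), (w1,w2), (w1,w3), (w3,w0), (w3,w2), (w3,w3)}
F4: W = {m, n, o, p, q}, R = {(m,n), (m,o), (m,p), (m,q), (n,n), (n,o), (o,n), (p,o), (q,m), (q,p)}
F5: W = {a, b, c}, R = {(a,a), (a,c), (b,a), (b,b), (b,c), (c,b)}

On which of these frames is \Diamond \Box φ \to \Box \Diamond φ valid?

The schema corresponds to convergence: \forall x \forall y \forall z (Rxy \wedge Rxz \to \exists w (Ryw \wedge Rzw)).
F1: holds.
F2: fails — Rut and Rus but t and s have no common successor.
F3: fails — Rw0w2 and Rw0w2 but w2 and w2 have no common successor.
F4: fails — Rmo and Rmq but o and q have no common successor.
F5: fails — Raa and Rac but a and c have no common successor.

F1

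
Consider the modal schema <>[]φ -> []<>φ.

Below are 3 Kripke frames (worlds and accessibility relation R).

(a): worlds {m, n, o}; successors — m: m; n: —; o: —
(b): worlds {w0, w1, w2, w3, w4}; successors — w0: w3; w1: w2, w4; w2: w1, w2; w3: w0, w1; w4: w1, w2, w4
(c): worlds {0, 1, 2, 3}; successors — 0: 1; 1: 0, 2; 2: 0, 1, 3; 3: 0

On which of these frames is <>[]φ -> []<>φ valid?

(a)

This is the axiom for convergence; its first-order frame correspondent is forall x forall y forall z (Rxy & Rxz -> exists w (Ryw & Rzw)).
(a): satisfies the condition.
(b): fails — Rw3w1 and Rw3w0 but w1 and w0 have no common successor.
(c): fails — R23 and R20 but 3 and 0 have no common successor.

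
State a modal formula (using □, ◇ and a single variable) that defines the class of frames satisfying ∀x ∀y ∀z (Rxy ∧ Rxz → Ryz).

A defining formula is ◇p → □◇p (the 5 axiom).
Suppose ◇p→□◇p is valid. Take Rxy, Rxz and set V(p)={y}. Then ◇p at x, so □◇p at x, so ◇p at z, so some w with Rzw has p; w=y, i.e. Rzy. By symmetry of the argument, Ryz.

◇p → □◇p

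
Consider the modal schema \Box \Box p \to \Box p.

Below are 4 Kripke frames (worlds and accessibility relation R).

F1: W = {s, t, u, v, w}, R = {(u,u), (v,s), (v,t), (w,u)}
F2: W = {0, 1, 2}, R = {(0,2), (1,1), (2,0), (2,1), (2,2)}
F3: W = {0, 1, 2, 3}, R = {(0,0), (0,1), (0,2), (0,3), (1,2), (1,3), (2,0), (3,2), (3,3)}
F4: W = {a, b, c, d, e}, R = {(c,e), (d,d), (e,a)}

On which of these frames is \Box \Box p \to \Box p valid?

This is the axiom for density; its first-order frame correspondent is \forall x \forall y (Rxy \to \exists z (Rxz \wedge Rzy)).
F1: fails — Rvt but no z with Rvz and Rzt.
F2: satisfies the condition.
F3: satisfies the condition.
F4: fails — Rea but no z with Rez and Rza.
Valid on: F2, F3.

F2, F3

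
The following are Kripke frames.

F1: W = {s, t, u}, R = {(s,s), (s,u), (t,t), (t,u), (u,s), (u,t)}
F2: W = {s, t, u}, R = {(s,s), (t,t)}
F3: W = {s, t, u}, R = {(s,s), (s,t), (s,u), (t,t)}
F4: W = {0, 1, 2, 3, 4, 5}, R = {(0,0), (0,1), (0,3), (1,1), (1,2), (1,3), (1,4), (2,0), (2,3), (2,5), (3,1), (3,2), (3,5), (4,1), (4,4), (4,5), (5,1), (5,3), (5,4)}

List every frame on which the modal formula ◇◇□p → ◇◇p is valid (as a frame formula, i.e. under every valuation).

Frame correspondent (Sahlqvist): ∀x ∀y (xR²y → ∃w (yRw ∧ xR²w)) — i.e. a generalized confluence (Geach) condition.
F1: ✓.
F2: ✓.
F3: fails — sR²u but no w with uRw and sR²w.
F4: ✓.

F1, F2, F4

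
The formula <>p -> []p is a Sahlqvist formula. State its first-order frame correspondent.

This is the CD axiom.
Its frame correspondent is partial functionality — forall x forall y forall z (Rxy & Rxz -> y = z).

partial functionality: forall x forall y forall z (Rxy & Rxz -> y = z)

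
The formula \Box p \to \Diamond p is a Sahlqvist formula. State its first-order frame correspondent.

seriality: \forall x \exists y Rxy

This is the D axiom.
It corresponds to seriality: \forall x \exists y Rxy.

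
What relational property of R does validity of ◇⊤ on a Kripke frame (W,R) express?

◇⊤ holds at w iff w has a successor, so frame-validity of ◇⊤ is exactly seriality. Equivalently via □A → ◇A:
Suppose □A→◇A is valid. At any x set V(A)=W. Then □A at x, so ◇A at x, so x has a successor.
The converse is a direct semantic check.
Frame condition: ∀x ∃y Rxy.

seriality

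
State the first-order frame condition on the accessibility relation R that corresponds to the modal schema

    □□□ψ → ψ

This is a Sahlqvist (Geach-type) schema ◇^0□^3ψ → □^0◇^0ψ.
Minimal-valuation argument: fix x; take any y with xR^0y and any z with xR^0z. Set V(ψ) to the set of worlds R-reachable from y in exactly 3 steps. Then □^3ψ holds at y, so the antecedent holds at x; validity forces ◇^0ψ at z, giving a w with zR^0w and yR^3w.
First-order correspondent: ∀x ∃w (xR³w ∧ x = w).

∀x ∃w (xR³w ∧ x = w)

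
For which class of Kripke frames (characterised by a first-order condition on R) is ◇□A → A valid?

symmetry

This schema is equivalent to the B axiom A → □◇A.
Its frame correspondent is symmetry — ∀x ∀y (Rxy → Ryx).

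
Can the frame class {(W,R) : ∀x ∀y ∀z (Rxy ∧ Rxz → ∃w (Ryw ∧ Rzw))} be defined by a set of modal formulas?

Yes — defined by ◇□p → □◇p

Yes: it is convergence, defined by the .2 schema ◇□p → □◇p.
Suppose ◇□p→□◇p is valid. Take Rxy, Rxz and set V(p)={w : Ryw}. Then □p at y so ◇□p at x, so □◇p at x, so ◇p at z, giving w with Rzw and Ryw.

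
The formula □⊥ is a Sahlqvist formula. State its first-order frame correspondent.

This is the Ver axiom.
It corresponds to emptiness of R: ∀x ∀y ¬Rxy.

emptiness of R: ∀x ∀y ¬Rxy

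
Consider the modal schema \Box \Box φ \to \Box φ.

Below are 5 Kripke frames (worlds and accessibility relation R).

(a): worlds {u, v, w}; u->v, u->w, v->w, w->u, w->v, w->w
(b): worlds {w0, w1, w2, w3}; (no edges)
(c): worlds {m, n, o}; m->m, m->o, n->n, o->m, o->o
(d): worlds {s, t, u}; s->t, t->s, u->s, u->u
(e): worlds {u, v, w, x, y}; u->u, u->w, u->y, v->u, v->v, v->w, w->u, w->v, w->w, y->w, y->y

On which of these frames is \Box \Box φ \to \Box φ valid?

(a), (b), (c), (e)

This is the axiom for density; its first-order frame correspondent is \forall x \forall y (Rxy \to \exists z (Rxz \wedge Rzy)).
(a): condition met.
(b): condition met.
(c): condition met.
(d): fails — Rts but no z with Rtz and Rzs.
(e): condition met.
Valid on: (a), (b), (c), (e).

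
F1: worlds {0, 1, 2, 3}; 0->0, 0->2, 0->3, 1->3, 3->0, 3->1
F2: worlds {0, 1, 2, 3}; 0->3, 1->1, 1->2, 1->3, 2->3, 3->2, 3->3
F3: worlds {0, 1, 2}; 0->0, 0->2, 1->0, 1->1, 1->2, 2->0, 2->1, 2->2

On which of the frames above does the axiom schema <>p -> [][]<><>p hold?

Frame correspondent (Sahlqvist): forall x forall y forall z ((xRy & x R^2 z) -> exists w (y = w & z R^2 w)) — i.e. a generalized confluence (Geach) condition.
F1: fails — 0R0, 0R²2 but no w with 0=w and 2R²w.
F2: fails — 1R1, 1R²2 but no w with 1=w and 2R²w.
F3: ✓.

F3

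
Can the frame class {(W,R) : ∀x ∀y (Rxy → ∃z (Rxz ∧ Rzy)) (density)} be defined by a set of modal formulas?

Yes — defined by □□r → □r

Yes: it is density, defined by the C4 schema □□r → □r.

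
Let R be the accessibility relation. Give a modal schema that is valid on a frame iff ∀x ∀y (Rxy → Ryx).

The condition is symmetry. The B schema q → □◇q defines it.
Suppose q→□◇q is valid. Take Rxy and set V(q)={x}. Then q at x, so □◇q at x, so ◇q at y, so some z with Ryz has q; z=x, i.e. Ryx.

q → □◇q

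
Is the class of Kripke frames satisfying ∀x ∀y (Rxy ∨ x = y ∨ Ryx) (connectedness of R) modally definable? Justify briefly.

Not modally definable

Modal frame validity is preserved under disjoint unions.
Take 4 disjoint single-world reflexive frames: each is trivially connected, but their disjoint union has 4 worlds with no edge between distinct components, so it is not connected.
Hence connectedness of R is not modally definable.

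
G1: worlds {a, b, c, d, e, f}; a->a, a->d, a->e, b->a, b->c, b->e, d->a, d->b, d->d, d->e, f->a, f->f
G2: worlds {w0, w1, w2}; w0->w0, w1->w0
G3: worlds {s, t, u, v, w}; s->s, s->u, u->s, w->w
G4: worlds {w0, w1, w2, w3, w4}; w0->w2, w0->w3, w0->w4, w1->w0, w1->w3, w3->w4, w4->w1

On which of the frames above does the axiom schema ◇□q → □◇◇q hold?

G2, G3

Frame correspondent (Sahlqvist): ∀x ∀y ∀z ((xRy ∧ xRz) → ∃w (yRw ∧ zR²w)) — i.e. a generalized confluence (Geach) condition.
G1: fails — aRa, aRe but no w with aRw and eR²w.
G2: holds.
G3: holds.
G4: fails — w0Rw2, w0Rw2 but no w with w2Rw and w2R²w.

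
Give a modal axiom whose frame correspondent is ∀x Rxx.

□r → r

The condition is reflexivity. The T schema □r → r defines it.
Suppose □r→r is valid. At any x set V(r)={w : Rxw}. Then □r holds at x, so r holds at x, i.e. Rxx.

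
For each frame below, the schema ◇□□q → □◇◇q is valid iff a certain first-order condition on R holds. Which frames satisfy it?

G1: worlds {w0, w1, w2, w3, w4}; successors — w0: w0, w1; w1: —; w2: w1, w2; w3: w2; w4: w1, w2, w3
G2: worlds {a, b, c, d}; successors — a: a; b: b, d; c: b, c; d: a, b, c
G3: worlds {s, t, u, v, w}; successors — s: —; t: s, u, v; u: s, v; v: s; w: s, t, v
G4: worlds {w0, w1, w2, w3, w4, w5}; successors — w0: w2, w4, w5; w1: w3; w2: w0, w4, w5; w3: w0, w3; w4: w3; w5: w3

Frame correspondent (Sahlqvist): ∀x ∀y ∀z ((xRy ∧ xRz) → ∃w (yR²w ∧ zR²w)) — i.e. a generalized confluence (Geach) condition.
G1: fails — w0Rw0, w0Rw1 but no w with w0R²w and w1R²w.
G2: fails — dRa, dRc but no w with aR²w and cR²w.
G3: fails — tRs, tRs but no w* with sR²w* and sR²w*.
G4: ✓.

G4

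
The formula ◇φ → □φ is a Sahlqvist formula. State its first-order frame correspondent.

partial functionality: ∀x ∀y ∀z (Rxy ∧ Rxz → y = z)

Suppose ◇φ→□φ is valid. Take Rxy, Rxz and set V(φ)={y}. Then ◇φ at x, so □φ at x, so φ at z, i.e. z=y.
Conversely, on a frame with partial functionality the schema holds at every world under every valuation.
Frame condition: ∀x ∀y ∀z (Rxy ∧ Rxz → y = z).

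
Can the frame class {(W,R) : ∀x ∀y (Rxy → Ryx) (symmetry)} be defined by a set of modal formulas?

Definable; q → □◇q defines it

Yes: it is symmetry, defined by the B schema q → □◇q.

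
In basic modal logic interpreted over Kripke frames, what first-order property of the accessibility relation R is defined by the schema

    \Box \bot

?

emptiness of R: \forall x \forall y \neg Rxy

This schema is the Ver axiom.
It corresponds to emptiness of R: \forall x \forall y \neg Rxy.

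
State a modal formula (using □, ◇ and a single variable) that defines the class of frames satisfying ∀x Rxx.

□ψ → ψ

The condition is reflexivity. The T schema □ψ → ψ defines it.
Suppose □ψ→ψ is valid. At any x set V(ψ)={w : Rxw}. Then □ψ holds at x, so ψ holds at x, i.e. Rxx.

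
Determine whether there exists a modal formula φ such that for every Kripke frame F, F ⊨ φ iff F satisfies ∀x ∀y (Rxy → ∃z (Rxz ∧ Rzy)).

The condition is density. A defining modal formula is □□q → □q.
Suppose □□q→□q is valid. Take Rxy and set V(q)={w : xR²w}. Then □□q at x, so □q at x, so q at y, i.e. ∃z(Rxz∧Rzy).

Yes — defined by □□q → □q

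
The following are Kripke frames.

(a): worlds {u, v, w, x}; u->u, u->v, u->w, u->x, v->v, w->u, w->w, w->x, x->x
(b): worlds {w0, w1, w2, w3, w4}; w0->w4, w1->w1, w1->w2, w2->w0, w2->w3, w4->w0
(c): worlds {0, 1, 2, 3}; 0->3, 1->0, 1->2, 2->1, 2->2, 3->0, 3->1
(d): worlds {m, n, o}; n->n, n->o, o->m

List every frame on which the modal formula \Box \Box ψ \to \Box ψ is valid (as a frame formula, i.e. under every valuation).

(a)

Frame correspondent (Sahlqvist): \forall x \forall y (Rxy \to \exists z (Rxz \wedge Rzy)) — i.e. density.
(a): holds.
(b): fails — Rw0w4 but no z with Rw0z and Rzw4.
(c): fails — R10 but no z with R1z and Rz0.
(d): fails — Rom but no z with Roz and Rzm.
Valid on: (a).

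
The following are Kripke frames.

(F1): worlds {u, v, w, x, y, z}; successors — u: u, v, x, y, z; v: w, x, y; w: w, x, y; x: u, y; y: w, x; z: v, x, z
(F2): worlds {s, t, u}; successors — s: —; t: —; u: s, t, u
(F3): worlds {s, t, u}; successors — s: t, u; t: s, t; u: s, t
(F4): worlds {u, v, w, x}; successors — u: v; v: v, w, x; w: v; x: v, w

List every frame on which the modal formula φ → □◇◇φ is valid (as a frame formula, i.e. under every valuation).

none

The schema corresponds to a generalized confluence (Geach) condition: ∀x ∀z (xRz → ∃w (x = w ∧ zR²w)).
(F1): fails — vRw but no t with v=t and wR²t.
(F2): fails — uRs but no w with u=w and sR²w.
(F3): fails — uRs but no w with u=w and sR²w.
(F4): fails — uRv but no t with u=t and vR²t.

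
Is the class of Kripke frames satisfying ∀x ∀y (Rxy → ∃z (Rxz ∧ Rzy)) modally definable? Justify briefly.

Yes, by □□p → □p

Yes: it is density, defined by the C4 schema □□p → □p.
Suppose □□p→□p is valid. Take Rxy and set V(p)={w : xR²w}. Then □□p at x, so □p at x, so p at y, i.e. ∃z(Rxz∧Rzy).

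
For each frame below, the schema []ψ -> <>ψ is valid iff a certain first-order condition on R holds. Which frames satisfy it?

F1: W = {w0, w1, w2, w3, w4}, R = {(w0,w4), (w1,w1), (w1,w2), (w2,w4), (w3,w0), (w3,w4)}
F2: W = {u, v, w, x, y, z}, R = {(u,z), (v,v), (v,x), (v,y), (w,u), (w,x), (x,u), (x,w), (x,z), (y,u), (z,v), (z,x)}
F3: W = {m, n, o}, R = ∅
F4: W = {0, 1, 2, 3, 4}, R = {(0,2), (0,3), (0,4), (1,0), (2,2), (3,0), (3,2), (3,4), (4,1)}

F2, F4

The schema corresponds to seriality: forall x exists y Rxy.
F1: fails — world w4 has no successor.
F2: satisfies the condition.
F3: fails — world m has no successor.
F4: satisfies the condition.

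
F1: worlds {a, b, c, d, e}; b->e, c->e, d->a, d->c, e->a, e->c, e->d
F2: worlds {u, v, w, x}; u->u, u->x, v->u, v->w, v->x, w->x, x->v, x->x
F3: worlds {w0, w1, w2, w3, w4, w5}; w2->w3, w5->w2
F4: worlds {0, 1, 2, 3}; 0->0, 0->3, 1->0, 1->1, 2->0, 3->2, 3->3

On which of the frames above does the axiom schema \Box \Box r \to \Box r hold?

This is the axiom for density; its first-order frame correspondent is \forall x \forall y (Rxy \to \exists z (Rxz \wedge Rzy)).
F1: fails — Rdc but no z with Rdz and Rzc.
F2: fails — Rvw but no z with Rvz and Rzw.
F3: fails — Rw5w2 but no z with Rw5z and Rzw2.
F4: ✓.
Valid on: F4.

F4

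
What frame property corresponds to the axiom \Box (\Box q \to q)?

shift-reflexivity

Suppose □(□q→q) is valid. Take Rxy and set V(q)={w : Ryw}. Then at y, □q holds; since □(□q→q) at x, □q→q at y, so q at y, i.e. Ryy.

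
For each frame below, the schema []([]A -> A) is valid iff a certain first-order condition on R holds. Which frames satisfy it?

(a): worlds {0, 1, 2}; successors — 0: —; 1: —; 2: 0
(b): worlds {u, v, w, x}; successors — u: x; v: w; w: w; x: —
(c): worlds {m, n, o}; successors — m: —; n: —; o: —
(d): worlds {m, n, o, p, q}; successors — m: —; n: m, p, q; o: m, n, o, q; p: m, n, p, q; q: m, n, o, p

The schema corresponds to shift-reflexivity: forall x forall y (Rxy -> Ryy).
(a): fails — R20 but not R00.
(b): fails — Rux but not Rxx.
(c): ✓.
(d): fails — Ron but not Rnn.

(c)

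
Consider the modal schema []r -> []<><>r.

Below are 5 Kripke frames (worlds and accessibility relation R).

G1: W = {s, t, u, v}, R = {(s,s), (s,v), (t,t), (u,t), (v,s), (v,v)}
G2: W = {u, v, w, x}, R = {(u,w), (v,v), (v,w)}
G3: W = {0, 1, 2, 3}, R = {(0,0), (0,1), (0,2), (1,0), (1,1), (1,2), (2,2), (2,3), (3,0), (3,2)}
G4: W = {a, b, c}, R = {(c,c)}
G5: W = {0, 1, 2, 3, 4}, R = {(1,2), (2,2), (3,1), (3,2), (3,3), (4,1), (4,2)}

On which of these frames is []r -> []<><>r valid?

The schema corresponds to a generalized confluence (Geach) condition: forall x forall z (xRz -> exists w (xRw & z R^2 w)).
G1: holds.
G2: fails — uRw but no t with uRt and wR²t.
G3: holds.
G4: holds.
G5: holds.

G1, G3, G4, G5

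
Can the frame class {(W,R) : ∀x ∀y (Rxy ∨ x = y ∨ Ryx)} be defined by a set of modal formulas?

Modal frame validity is preserved under disjoint unions.
Take 3 disjoint single-world reflexive frames: each is trivially connected, but their disjoint union has 3 worlds with no edge between distinct components, so it is not connected.
Hence connectedness of R is not modally definable.

No — not modally definable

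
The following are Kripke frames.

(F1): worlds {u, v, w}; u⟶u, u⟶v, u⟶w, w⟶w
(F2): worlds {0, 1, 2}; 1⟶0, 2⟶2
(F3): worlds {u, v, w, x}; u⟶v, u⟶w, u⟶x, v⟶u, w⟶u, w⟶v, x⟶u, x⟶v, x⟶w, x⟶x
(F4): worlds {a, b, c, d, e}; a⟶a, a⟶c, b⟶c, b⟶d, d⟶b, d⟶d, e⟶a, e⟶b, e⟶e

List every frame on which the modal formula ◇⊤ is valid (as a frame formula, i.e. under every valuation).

The schema corresponds to seriality: ∀x ∃y Rxy.
(F1): fails — world v has no successor.
(F2): fails — world 0 has no successor.
(F3): holds.
(F4): fails — world c has no successor.

(F3)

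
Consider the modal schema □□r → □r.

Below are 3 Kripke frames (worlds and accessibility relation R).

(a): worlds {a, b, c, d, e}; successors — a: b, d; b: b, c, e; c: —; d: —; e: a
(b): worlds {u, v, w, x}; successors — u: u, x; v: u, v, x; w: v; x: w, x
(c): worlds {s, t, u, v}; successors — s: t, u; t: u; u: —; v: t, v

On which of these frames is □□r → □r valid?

The schema corresponds to density: ∀x ∀y (Rxy → ∃z (Rxz ∧ Rzy)).
(a): fails — Rea but no z with Rez and Rza.
(b): ✓.
(c): fails — Rtu but no z with Rtz and Rzu.
Valid on: (b).

(b)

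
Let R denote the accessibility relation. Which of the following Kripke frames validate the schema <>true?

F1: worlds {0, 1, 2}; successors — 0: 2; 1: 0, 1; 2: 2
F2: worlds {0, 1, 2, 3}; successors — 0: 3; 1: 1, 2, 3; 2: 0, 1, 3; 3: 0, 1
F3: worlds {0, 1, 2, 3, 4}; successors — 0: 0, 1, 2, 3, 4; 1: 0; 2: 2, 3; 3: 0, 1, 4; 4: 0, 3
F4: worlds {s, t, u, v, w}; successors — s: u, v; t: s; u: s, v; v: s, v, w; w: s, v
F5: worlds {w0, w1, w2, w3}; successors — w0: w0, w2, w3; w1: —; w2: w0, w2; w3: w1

Frame correspondent (Sahlqvist): forall x exists y Rxy — i.e. seriality.
F1: holds.
F2: holds.
F3: holds.
F4: holds.
F5: fails — world w1 has no successor.

F1, F2, F3, F4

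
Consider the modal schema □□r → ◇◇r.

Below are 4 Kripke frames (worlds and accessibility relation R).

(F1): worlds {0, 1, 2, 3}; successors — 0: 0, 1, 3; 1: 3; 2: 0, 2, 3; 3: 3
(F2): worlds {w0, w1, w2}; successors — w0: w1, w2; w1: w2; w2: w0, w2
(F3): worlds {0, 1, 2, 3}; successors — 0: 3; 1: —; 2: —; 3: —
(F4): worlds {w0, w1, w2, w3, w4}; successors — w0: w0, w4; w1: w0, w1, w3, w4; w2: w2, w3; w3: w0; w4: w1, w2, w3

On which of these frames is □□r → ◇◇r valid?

(F1), (F2), (F4)

This is the axiom for a generalized confluence (Geach) condition; its first-order frame correspondent is ∀x ∃w (xR²w ∧ xR²w).
(F1): condition met.
(F2): condition met.
(F3): fails — at 0 but no w with 0R²w and 0R²w.
(F4): condition met.
Valid on: (F1), (F2), (F4).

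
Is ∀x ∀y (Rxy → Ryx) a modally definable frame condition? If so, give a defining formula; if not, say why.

The condition is symmetry. A defining modal formula is q → □◇q.

Definable; q → □◇q defines it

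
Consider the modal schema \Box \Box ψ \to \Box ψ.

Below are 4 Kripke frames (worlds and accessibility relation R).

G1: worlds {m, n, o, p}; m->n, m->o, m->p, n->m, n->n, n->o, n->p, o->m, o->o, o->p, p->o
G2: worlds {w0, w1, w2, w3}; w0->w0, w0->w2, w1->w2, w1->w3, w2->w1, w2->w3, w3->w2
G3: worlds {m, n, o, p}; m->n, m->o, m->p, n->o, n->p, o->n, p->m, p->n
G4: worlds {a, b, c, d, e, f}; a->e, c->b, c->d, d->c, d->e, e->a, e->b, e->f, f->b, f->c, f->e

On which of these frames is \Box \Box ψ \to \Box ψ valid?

G1

This is the axiom for density; its first-order frame correspondent is \forall x \forall y (Rxy \to \exists z (Rxz \wedge Rzy)).
G1: satisfies the condition.
G2: fails — Rw3w2 but no z with Rw3z and Rzw2.
G3: fails — Ron but no z with Roz and Rzn.
G4: fails — Rcd but no z with Rcz and Rzd.
Valid on: G1.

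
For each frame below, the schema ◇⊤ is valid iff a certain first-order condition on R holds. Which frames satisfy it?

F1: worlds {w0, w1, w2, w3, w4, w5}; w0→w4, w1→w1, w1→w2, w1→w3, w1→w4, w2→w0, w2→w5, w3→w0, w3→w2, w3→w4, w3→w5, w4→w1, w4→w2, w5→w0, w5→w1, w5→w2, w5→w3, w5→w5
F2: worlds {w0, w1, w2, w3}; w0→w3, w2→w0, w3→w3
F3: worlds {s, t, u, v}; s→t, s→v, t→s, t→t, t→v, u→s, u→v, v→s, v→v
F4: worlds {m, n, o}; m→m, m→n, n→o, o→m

Frame correspondent (Sahlqvist): ∀x ∃y Rxy — i.e. seriality.
F1: condition met.
F2: fails — world w1 has no successor.
F3: condition met.
F4: condition met.
Valid on: F1, F3, F4.

F1, F3, F4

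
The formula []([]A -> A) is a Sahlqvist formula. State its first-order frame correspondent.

Shift-reflexivity

Suppose □(□A→A) is valid. Take Rxy and set V(A)={w : Ryw}. Then at y, □A holds; since □(□A→A) at x, □A→A at y, so A at y, i.e. Ryy.
Conversely, on a frame with shift-reflexivity the schema holds at every world under every valuation.
Frame condition: forall x forall y (Rxy -> Ryy).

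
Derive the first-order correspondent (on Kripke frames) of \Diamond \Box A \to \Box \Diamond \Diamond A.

This is a Sahlqvist (Geach-type) schema ◇^1□^1A → □^1◇^2A.
Minimal-valuation argument: fix x; take any y with xR^1y and any z with xR^1z. Set V(A) to the set of worlds R-reachable from y in exactly 1 step. Then □^1A holds at y, so the antecedent holds at x; validity forces ◇^2A at z, giving a w with zR^2w and yR^1w.
First-order correspondent: \forall x \forall y \forall z ((xRy \wedge xRz) \to \exists w (yRw \wedge z R^2 w)).

\forall x \forall y \forall z ((xRy \wedge xRz) \to \exists w (yRw \wedge z R^2 w))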